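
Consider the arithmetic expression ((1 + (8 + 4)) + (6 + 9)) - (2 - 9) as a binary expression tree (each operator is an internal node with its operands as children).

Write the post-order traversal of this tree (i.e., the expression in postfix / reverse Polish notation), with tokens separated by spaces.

Post-order on an expression tree gives postfix notation: for each operator, emit left operand, right operand, then the operator.

1 8 4 + + 6 9 + + 2 9 - -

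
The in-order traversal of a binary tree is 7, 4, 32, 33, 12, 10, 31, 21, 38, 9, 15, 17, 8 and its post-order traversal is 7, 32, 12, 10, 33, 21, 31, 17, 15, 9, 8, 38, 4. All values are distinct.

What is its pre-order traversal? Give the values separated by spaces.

4 7 38 31 33 32 10 12 21 8 9 15 17

The last element of post-order is the root; it splits in-order into left and right subtrees.
Root 4: left subtree has 1 node {7}, right has 11 {32, 33, 12, 10, 31, 21, 38, 9, 15, 17, 8}.
  Root 38: left subtree has 6 nodes {32, 33, 12, 10, 31, 21}, right has 4 {9, 15, 17, 8}.
    Root 31: left subtree has 4 nodes {32, 33, 12, 10}, right has 1 {21}.
      Root 33: left subtree has 1 node {32}, right has 2 {12, 10}.
        Root 10: left subtree has 1 node {12}, right has 0 { }.
    Root 8: left subtree has 3 nodes {9, 15, 17}, right has 0 { }.
      Root 9: left subtree has 0 nodes { }, right has 2 {15, 17}.
        Root 15: left subtree has 0 nodes { }, right has 1 {17}.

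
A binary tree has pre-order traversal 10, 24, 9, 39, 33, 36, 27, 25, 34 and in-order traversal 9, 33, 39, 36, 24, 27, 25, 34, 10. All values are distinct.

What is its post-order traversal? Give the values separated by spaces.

The first element of pre-order is the root; it splits in-order into left and right subtrees.
Root 10: left subtree has 8 nodes {9, 33, 39, 36, 24, 27, 25, 34}, right has 0 { }.
  Root 24: left subtree has 4 nodes {9, 33, 39, 36}, right has 3 {27, 25, 34}.
    Root 9: left subtree has 0 nodes { }, right has 3 {33, 39, 36}.
      Root 39: left subtree has 1 node {33}, right has 1 {36}.
    Root 27: left subtree has 0 nodes { }, right has 2 {25, 34}.
      Root 25: left subtree has 0 nodes { }, right has 1 {34}.

33 36 39 9 34 25 27 24 10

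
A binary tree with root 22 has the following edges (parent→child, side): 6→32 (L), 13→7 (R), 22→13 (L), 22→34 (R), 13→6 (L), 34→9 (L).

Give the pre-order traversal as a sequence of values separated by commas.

Pre-order visits the node, then its left subtree, then its right subtree.
Visit 22.
At 22: go left to 13.
  Visit 13.
  At 13: go left to 6.
    Visit 6.
    At 6: go left to 32.
      32 is a leaf — visit 32.
    At 6: no right child.
  At 13: go right to 7.
    7 is a leaf — visit 7.
At 22: go right to 34.
  Visit 34.
  At 34: go left to 9.
    9 is a leaf — visit 9.
  At 34: no right child.

22, 13, 6, 32, 7, 34, 9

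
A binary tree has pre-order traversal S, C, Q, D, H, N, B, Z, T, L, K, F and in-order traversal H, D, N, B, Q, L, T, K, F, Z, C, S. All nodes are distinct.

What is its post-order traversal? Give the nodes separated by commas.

The first element of pre-order is the root; it splits in-order into left and right subtrees.
Root S: left subtree has 11 nodes {H, D, N, B, Q, L, T, K, F, Z, C}, right has 0 { }.
  Root C: left subtree has 10 nodes {H, D, N, B, Q, L, T, K, F, Z}, right has 0 { }.
    Root Q: left subtree has 4 nodes {H, D, N, B}, right has 5 {L, T, K, F, Z}.
      Root D: left subtree has 1 node {H}, right has 2 {N, B}.
        Root N: left subtree has 0 nodes { }, right has 1 {B}.
      Root Z: left subtree has 4 nodes {L, T, K, F}, right has 0 { }.
        Root T: left subtree has 1 node {L}, right has 2 {K, F}.
          Root K: left subtree has 0 nodes { }, right has 1 {F}.

H, B, N, D, L, F, K, T, Z, Q, C, S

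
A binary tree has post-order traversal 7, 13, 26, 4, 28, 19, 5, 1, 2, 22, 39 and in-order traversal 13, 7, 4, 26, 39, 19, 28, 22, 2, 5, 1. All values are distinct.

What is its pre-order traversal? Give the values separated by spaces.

The last element of post-order is the root; it splits in-order into left and right subtrees.
Root 39: left subtree has 4 nodes {13, 7, 4, 26}, right has 6 {19, 28, 22, 2, 5, 1}.
  Root 4: left subtree has 2 nodes {13, 7}, right has 1 {26}.
    Root 13: left subtree has 0 nodes { }, right has 1 {7}.
  Root 22: left subtree has 2 nodes {19, 28}, right has 3 {2, 5, 1}.
    Root 19: left subtree has 0 nodes { }, right has 1 {28}.
    Root 2: left subtree has 0 nodes { }, right has 2 {5, 1}.
      Root 1: left subtree has 1 node {5}, right has 0 { }.

39 4 13 7 26 22 19 28 2 1 5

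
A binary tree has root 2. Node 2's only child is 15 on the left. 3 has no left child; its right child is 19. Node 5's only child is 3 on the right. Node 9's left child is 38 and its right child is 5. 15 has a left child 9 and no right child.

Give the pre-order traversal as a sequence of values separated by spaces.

2 15 9 38 5 3 19

Pre-order visits the node, then its left subtree, then its right subtree.
Visit 2.
At 2: go left to 15.
  Visit 15.
  At 15: go left to 9.
    Visit 9.
    At 9: go left to 38.
      38 is a leaf — visit 38.
    At 9: go right to 5.
      Visit 5.
      At 5: no left child.
      At 5: go right to 3.
        Visit 3.
        At 3: no left child.
        At 3: go right to 19.
          19 is a leaf — visit 19.
  At 15: no right child.
At 2: no right child.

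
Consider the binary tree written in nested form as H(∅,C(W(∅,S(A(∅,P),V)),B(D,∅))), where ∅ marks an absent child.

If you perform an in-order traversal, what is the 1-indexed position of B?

9

In-order visits the left subtree, then the node, then the right subtree.
At H: no left child.
Visit H.
At H: go right to C.
  At C: go left to W.
    At W: no left child.
    Visit W.
    At W: go right to S.
      At S: go left to A.
        At A: no left child.
        Visit A.
        At A: go right to P.
          P is a leaf — visit P.
      Visit S.
      At S: go right to V.
        V is a leaf — visit V.
  Visit C.
  At C: go right to B.
    At B: go left to D.
      D is a leaf — visit D.
    Visit B.
    At B: no right child.
Full in-order sequence: H, W, A, P, S, V, C, D, B.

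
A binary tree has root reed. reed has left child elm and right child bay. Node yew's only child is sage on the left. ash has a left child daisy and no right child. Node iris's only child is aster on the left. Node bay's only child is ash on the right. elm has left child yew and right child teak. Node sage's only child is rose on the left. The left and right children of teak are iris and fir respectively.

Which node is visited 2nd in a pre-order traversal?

elm

Pre-order visits the node, then its left subtree, then its right subtree.
Visit reed.
At reed: go left to elm.
  Visit elm.
  At elm: go left to yew.
    Visit yew.
    At yew: go left to sage.
      Visit sage.
      At sage: go left to rose.
        rose is a leaf — visit rose.
      At sage: no right child.
    At yew: no right child.
  At elm: go right to teak.
    Visit teak.
    At teak: go left to iris.
      Visit iris.
      At iris: go left to aster.
        aster is a leaf — visit aster.
      At iris: no right child.
    At teak: go right to fir.
      fir is a leaf — visit fir.
At reed: go right to bay.
  Visit bay.
  At bay: no left child.
  At bay: go right to ash.
    Visit ash.
    At ash: go left to daisy.
      daisy is a leaf — visit daisy.
    At ash: no right child.
Full pre-order sequence: reed, elm, yew, sage, rose, teak, iris, aster, fir, bay, ash, daisy.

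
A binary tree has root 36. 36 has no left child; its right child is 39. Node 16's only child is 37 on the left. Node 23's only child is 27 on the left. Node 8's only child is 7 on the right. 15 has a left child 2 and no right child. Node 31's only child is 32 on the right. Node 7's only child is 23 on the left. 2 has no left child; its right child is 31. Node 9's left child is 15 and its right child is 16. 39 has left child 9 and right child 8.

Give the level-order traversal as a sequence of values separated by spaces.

36 39 9 8 15 16 7 2 37 23 31 27 32

Level-order visits nodes level by level from the root, left to right within each level.
Level 0: 36
Level 1: 39
Level 2: 9, 8
Level 3: 15, 16, 7
Level 4: 2, 37, 23
Level 5: 31, 27
Level 6: 32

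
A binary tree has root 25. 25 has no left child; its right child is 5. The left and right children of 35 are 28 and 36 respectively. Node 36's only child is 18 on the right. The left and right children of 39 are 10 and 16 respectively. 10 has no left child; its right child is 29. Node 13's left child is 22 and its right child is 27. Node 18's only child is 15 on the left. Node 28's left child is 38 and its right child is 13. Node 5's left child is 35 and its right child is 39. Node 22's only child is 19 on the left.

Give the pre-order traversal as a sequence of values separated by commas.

Pre-order visits the node, then its left subtree, then its right subtree.
Visit 25.
At 25: no left child.
At 25: go right to 5.
  Visit 5.
  At 5: go left to 35.
    Visit 35.
    At 35: go left to 28.
      Visit 28.
      At 28: go left to 38.
        38 is a leaf — visit 38.
      At 28: go right to 13.
        Visit 13.
        At 13: go left to 22.
          Visit 22.
          At 22: go left to 19.
            19 is a leaf — visit 19.
          At 22: no right child.
        At 13: go right to 27.
          27 is a leaf — visit 27.
    At 35: go right to 36.
      Visit 36.
      At 36: no left child.
      At 36: go right to 18.
        Visit 18.
        At 18: go left to 15.
          15 is a leaf — visit 15.
        At 18: no right child.
  At 5: go right to 39.
    Visit 39.
    At 39: go left to 10.
      Visit 10.
      At 10: no left child.
      At 10: go right to 29.
        29 is a leaf — visit 29.
    At 39: go right to 16.
      16 is a leaf — visit 16.

25, 5, 35, 28, 38, 13, 22, 19, 27, 36, 18, 15, 39, 10, 29, 16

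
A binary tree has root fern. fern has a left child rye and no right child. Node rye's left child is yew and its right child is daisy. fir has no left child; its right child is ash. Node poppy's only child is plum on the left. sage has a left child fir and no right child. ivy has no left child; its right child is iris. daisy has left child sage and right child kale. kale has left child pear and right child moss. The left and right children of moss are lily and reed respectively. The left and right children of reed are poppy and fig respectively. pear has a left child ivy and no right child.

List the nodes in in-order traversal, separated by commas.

yew, rye, fir, ash, sage, daisy, ivy, iris, pear, kale, lily, moss, plum, poppy, reed, fig, fern

In-order visits the left subtree, then the node, then the right subtree.
At fern: go left to rye.
  At rye: go left to yew.
    yew is a leaf — visit yew.
  Visit rye.
  At rye: go right to daisy.
    At daisy: go left to sage.
      At sage: go left to fir.
        At fir: no left child.
        Visit fir.
        At fir: go right to ash.
          ash is a leaf — visit ash.
      Visit sage.
      At sage: no right child.
    Visit daisy.
    At daisy: go right to kale.
      At kale: go left to pear.
        At pear: go left to ivy.
          At ivy: no left child.
          Visit ivy.
          At ivy: go right to iris.
            iris is a leaf — visit iris.
        Visit pear.
        At pear: no right child.
      Visit kale.
      At kale: go right to moss.
        At moss: go left to lily.
          lily is a leaf — visit lily.
        Visit moss.
        At moss: go right to reed.
          At reed: go left to poppy.
            At poppy: go left to plum.
              plum is a leaf — visit plum.
            Visit poppy.
            At poppy: no right child.
          Visit reed.
          At reed: go right to fig.
            fig is a leaf — visit fig.
Visit fern.
At fern: no right child.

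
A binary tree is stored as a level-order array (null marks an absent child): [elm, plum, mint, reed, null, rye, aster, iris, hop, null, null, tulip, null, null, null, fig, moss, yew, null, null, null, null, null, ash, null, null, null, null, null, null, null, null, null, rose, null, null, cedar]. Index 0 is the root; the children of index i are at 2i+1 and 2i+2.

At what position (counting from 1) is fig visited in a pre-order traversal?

5

Pre-order visits the node, then its left subtree, then its right subtree.
Visit elm.
At elm: go left to plum.
  Visit plum.
  At plum: go left to reed.
    Visit reed.
    At reed: go left to iris.
      Visit iris.
      At iris: go left to fig.
        fig is a leaf — visit fig.
      At iris: go right to moss.
        Visit moss.
        At moss: go left to rose.
          rose is a leaf — visit rose.
        At moss: no right child.
    At reed: go right to hop.
      Visit hop.
      At hop: go left to yew.
        Visit yew.
        At yew: no left child.
        At yew: go right to cedar.
          cedar is a leaf — visit cedar.
      At hop: no right child.
  At plum: no right child.
At elm: go right to mint.
  Visit mint.
  At mint: go left to rye.
    Visit rye.
    At rye: go left to tulip.
      Visit tulip.
      At tulip: go left to ash.
        ash is a leaf — visit ash.
      At tulip: no right child.
    At rye: no right child.
  At mint: go right to aster.
    aster is a leaf — visit aster.
Full pre-order sequence: elm, plum, reed, iris, fig, moss, rose, hop, yew, cedar, mint, rye, tulip, ash, aster.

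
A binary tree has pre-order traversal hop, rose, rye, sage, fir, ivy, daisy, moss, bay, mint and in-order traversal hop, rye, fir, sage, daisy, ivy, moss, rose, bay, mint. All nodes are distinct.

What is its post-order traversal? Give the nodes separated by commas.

fir, daisy, moss, ivy, sage, rye, mint, bay, rose, hop

The first element of pre-order is the root; it splits in-order into left and right subtrees.
Root hop: left subtree has 0 nodes { }, right has 9 {rye, fir, sage, daisy, ivy, moss, rose, bay, mint}.
  Root rose: left subtree has 6 nodes {rye, fir, sage, daisy, ivy, moss}, right has 2 {bay, mint}.
    Root rye: left subtree has 0 nodes { }, right has 5 {fir, sage, daisy, ivy, moss}.
      Root sage: left subtree has 1 node {fir}, right has 3 {daisy, ivy, moss}.
        Root ivy: left subtree has 1 node {daisy}, right has 1 {moss}.
    Root bay: left subtree has 0 nodes { }, right has 1 {mint}.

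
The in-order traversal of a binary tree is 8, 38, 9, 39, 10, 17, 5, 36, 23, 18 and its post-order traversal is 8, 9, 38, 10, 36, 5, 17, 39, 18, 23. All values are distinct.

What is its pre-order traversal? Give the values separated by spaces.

23 39 38 8 9 17 10 5 36 18

The last element of post-order is the root; it splits in-order into left and right subtrees.
Root 23: left subtree has 8 nodes {8, 38, 9, 39, 10, 17, 5, 36}, right has 1 {18}.
  Root 39: left subtree has 3 nodes {8, 38, 9}, right has 4 {10, 17, 5, 36}.
    Root 38: left subtree has 1 node {8}, right has 1 {9}.
    Root 17: left subtree has 1 node {10}, right has 2 {5, 36}.
      Root 5: left subtree has 0 nodes { }, right has 1 {36}.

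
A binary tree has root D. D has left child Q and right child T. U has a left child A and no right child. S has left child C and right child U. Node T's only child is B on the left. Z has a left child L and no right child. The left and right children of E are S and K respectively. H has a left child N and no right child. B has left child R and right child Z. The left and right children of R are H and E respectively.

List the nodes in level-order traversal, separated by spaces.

Level-order visits nodes level by level from the root, left to right within each level.
Level 0: D
Level 1: Q, T
Level 2: B
Level 3: R, Z
Level 4: H, E, L
Level 5: N, S, K
Level 6: C, U
Level 7: A

D Q T B R Z H E L N S K C U A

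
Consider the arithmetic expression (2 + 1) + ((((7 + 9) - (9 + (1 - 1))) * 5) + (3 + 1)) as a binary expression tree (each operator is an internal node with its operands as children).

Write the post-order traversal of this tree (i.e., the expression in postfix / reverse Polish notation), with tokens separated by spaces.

2 1 + 7 9 + 9 1 1 - + - 5 * 3 1 + + +

Post-order on an expression tree gives postfix notation: for each operator, emit left operand, right operand, then the operator.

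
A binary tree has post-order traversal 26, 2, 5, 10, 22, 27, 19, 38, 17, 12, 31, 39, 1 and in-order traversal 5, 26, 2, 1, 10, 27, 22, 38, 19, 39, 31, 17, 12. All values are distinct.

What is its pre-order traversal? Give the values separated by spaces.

1 5 2 26 39 38 27 10 22 19 31 12 17

The last element of post-order is the root; it splits in-order into left and right subtrees.
Root 1: left subtree has 3 nodes {5, 26, 2}, right has 9 {10, 27, 22, 38, 19, 39, 31, 17, 12}.
  Root 5: left subtree has 0 nodes { }, right has 2 {26, 2}.
    Root 2: left subtree has 1 node {26}, right has 0 { }.
  Root 39: left subtree has 5 nodes {10, 27, 22, 38, 19}, right has 3 {31, 17, 12}.
    Root 38: left subtree has 3 nodes {10, 27, 22}, right has 1 {19}.
      Root 27: left subtree has 1 node {10}, right has 1 {22}.
    Root 31: left subtree has 0 nodes { }, right has 2 {17, 12}.
      Root 12: left subtree has 1 node {17}, right has 0 { }.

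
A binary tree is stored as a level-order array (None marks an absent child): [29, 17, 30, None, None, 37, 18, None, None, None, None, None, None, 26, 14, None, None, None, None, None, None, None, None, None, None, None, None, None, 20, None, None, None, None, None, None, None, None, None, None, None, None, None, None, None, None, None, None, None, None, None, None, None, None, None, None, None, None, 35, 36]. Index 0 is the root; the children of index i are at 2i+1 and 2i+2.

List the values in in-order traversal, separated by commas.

In-order visits the left subtree, then the node, then the right subtree.
At 29: go left to 17.
  17 is a leaf — visit 17.
Visit 29.
At 29: go right to 30.
  At 30: go left to 37.
    37 is a leaf — visit 37.
  Visit 30.
  At 30: go right to 18.
    At 18: go left to 26.
      At 26: no left child.
      Visit 26.
      At 26: go right to 20.
        At 20: go left to 35.
          35 is a leaf — visit 35.
        Visit 20.
        At 20: go right to 36.
          36 is a leaf — visit 36.
    Visit 18.
    At 18: go right to 14.
      14 is a leaf — visit 14.

17, 29, 37, 30, 26, 35, 20, 36, 18, 14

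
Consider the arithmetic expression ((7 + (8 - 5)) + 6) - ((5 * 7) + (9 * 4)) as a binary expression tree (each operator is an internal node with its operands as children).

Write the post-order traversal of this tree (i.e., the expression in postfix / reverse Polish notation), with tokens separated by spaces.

7 8 5 - + 6 + 5 7 * 9 4 * + -

Post-order on an expression tree gives postfix notation: for each operator, emit left operand, right operand, then the operator.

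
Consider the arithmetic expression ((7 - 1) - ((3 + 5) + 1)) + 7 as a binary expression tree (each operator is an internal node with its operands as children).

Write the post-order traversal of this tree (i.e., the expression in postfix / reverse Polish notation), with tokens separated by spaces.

Post-order on an expression tree gives postfix notation: for each operator, emit left operand, right operand, then the operator.

7 1 - 3 5 + 1 + - 7 +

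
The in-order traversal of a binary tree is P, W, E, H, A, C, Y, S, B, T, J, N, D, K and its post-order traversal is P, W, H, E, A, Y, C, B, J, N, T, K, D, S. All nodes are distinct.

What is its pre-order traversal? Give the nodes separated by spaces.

S C A E W P H Y D T B N J K

The last element of post-order is the root; it splits in-order into left and right subtrees.
Root S: left subtree has 7 nodes {P, W, E, H, A, C, Y}, right has 6 {B, T, J, N, D, K}.
  Root C: left subtree has 5 nodes {P, W, E, H, A}, right has 1 {Y}.
    Root A: left subtree has 4 nodes {P, W, E, H}, right has 0 { }.
      Root E: left subtree has 2 nodes {P, W}, right has 1 {H}.
        Root W: left subtree has 1 node {P}, right has 0 { }.
  Root D: left subtree has 4 nodes {B, T, J, N}, right has 1 {K}.
    Root T: left subtree has 1 node {B}, right has 2 {J, N}.
      Root N: left subtree has 1 node {J}, right has 0 { }.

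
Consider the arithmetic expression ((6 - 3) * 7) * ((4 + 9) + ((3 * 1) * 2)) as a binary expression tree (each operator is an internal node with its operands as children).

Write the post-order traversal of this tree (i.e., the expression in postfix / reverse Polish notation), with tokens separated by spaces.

Post-order on an expression tree gives postfix notation: for each operator, emit left operand, right operand, then the operator.

6 3 - 7 * 4 9 + 3 1 * 2 * + *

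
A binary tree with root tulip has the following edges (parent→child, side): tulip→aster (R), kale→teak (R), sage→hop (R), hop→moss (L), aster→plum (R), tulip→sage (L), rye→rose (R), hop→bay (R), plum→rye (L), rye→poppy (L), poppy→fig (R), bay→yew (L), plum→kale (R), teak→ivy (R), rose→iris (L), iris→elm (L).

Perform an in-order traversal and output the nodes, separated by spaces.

In-order visits the left subtree, then the node, then the right subtree.
At tulip: go left to sage.
  At sage: no left child.
  Visit sage.
  At sage: go right to hop.
    At hop: go left to moss.
      moss is a leaf — visit moss.
    Visit hop.
    At hop: go right to bay.
      At bay: go left to yew.
        yew is a leaf — visit yew.
      Visit bay.
      At bay: no right child.
Visit tulip.
At tulip: go right to aster.
  At aster: no left child.
  Visit aster.
  At aster: go right to plum.
    At plum: go left to rye.
      At rye: go left to poppy.
        At poppy: no left child.
        Visit poppy.
        At poppy: go right to fig.
          fig is a leaf — visit fig.
      Visit rye.
      At rye: go right to rose.
        At rose: go left to iris.
          At iris: go left to elm.
            elm is a leaf — visit elm.
          Visit iris.
          At iris: no right child.
        Visit rose.
        At rose: no right child.
    Visit plum.
    At plum: go right to kale.
      At kale: no left child.
      Visit kale.
      At kale: go right to teak.
        At teak: no left child.
        Visit teak.
        At teak: go right to ivy.
          ivy is a leaf — visit ivy.

sage moss hop yew bay tulip aster poppy fig rye elm iris rose plum kale teak ivy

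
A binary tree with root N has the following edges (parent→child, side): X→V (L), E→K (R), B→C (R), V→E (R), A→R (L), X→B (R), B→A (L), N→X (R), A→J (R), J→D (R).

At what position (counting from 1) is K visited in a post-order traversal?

1

Post-order visits the left subtree, then the right subtree, then the node.
At N: no left child.
At N: go right to X.
  At X: go left to V.
    At V: no left child.
    At V: go right to E.
      At E: no left child.
      At E: go right to K.
        K is a leaf — visit K.
      Visit E.
    Visit V.
  At X: go right to B.
    At B: go left to A.
      At A: go left to R.
        R is a leaf — visit R.
      At A: go right to J.
        At J: no left child.
        At J: go right to D.
          D is a leaf — visit D.
        Visit J.
      Visit A.
    At B: go right to C.
      C is a leaf — visit C.
    Visit B.
  Visit X.
Visit N.
Full post-order sequence: K, E, V, R, D, J, A, C, B, X, N.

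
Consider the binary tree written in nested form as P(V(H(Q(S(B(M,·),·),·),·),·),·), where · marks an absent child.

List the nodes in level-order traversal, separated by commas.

Level-order visits nodes level by level from the root, left to right within each level.
Level 0: P
Level 1: V
Level 2: H
Level 3: Q
Level 4: S
Level 5: B
Level 6: M

P, V, H, Q, S, B, M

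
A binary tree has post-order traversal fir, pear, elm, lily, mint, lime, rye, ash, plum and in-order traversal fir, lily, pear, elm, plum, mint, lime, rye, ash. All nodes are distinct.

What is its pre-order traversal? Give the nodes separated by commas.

The last element of post-order is the root; it splits in-order into left and right subtrees.
Root plum: left subtree has 4 nodes {fir, lily, pear, elm}, right has 4 {mint, lime, rye, ash}.
  Root lily: left subtree has 1 node {fir}, right has 2 {pear, elm}.
    Root elm: left subtree has 1 node {pear}, right has 0 { }.
  Root ash: left subtree has 3 nodes {mint, lime, rye}, right has 0 { }.
    Root rye: left subtree has 2 nodes {mint, lime}, right has 0 { }.
      Root lime: left subtree has 1 node {mint}, right has 0 { }.

plum, lily, fir, elm, pear, ash, rye, lime, mint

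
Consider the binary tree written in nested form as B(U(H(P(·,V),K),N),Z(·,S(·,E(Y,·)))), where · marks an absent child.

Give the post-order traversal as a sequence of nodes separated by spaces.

Post-order visits the left subtree, then the right subtree, then the node.
At B: go left to U.
  At U: go left to H.
    At H: go left to P.
      At P: no left child.
      At P: go right to V.
        V is a leaf — visit V.
      Visit P.
    At H: go right to K.
      K is a leaf — visit K.
    Visit H.
  At U: go right to N.
    N is a leaf — visit N.
  Visit U.
At B: go right to Z.
  At Z: no left child.
  At Z: go right to S.
    At S: no left child.
    At S: go right to E.
      At E: go left to Y.
        Y is a leaf — visit Y.
      At E: no right child.
      Visit E.
    Visit S.
  Visit Z.
Visit B.

V P K H N U Y E S Z B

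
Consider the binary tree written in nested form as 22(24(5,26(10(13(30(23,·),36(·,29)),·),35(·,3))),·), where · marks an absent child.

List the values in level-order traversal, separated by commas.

22, 24, 5, 26, 10, 35, 13, 3, 30, 36, 23, 29

Level-order visits nodes level by level from the root, left to right within each level.
Level 0: 22
Level 1: 24
Level 2: 5, 26
Level 3: 10, 35
Level 4: 13, 3
Level 5: 30, 36
Level 6: 23, 29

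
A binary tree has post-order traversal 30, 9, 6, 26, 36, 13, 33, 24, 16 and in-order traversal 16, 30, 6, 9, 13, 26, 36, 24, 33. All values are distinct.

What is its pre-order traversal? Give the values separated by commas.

16, 24, 13, 6, 30, 9, 36, 26, 33

The last element of post-order is the root; it splits in-order into left and right subtrees.
Root 16: left subtree has 0 nodes { }, right has 8 {30, 6, 9, 13, 26, 36, 24, 33}.
  Root 24: left subtree has 6 nodes {30, 6, 9, 13, 26, 36}, right has 1 {33}.
    Root 13: left subtree has 3 nodes {30, 6, 9}, right has 2 {26, 36}.
      Root 6: left subtree has 1 node {30}, right has 1 {9}.
      Root 36: left subtree has 1 node {26}, right has 0 { }.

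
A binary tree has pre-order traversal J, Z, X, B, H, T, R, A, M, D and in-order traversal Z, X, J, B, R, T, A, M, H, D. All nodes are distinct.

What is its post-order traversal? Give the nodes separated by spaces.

X Z R M A T D H B J

The first element of pre-order is the root; it splits in-order into left and right subtrees.
Root J: left subtree has 2 nodes {Z, X}, right has 7 {B, R, T, A, M, H, D}.
  Root Z: left subtree has 0 nodes { }, right has 1 {X}.
  Root B: left subtree has 0 nodes { }, right has 6 {R, T, A, M, H, D}.
    Root H: left subtree has 4 nodes {R, T, A, M}, right has 1 {D}.
      Root T: left subtree has 1 node {R}, right has 2 {A, M}.
        Root A: left subtree has 0 nodes { }, right has 1 {M}.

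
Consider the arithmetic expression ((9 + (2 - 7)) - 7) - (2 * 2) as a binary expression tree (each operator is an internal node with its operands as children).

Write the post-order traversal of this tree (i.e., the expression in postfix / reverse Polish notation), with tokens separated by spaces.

9 2 7 - + 7 - 2 2 * -

Post-order on an expression tree gives postfix notation: for each operator, emit left operand, right operand, then the operator.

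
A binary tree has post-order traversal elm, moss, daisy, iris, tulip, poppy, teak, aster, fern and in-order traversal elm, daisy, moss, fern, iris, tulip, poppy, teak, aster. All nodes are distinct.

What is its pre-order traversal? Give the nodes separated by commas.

The last element of post-order is the root; it splits in-order into left and right subtrees.
Root fern: left subtree has 3 nodes {elm, daisy, moss}, right has 5 {iris, tulip, poppy, teak, aster}.
  Root daisy: left subtree has 1 node {elm}, right has 1 {moss}.
  Root aster: left subtree has 4 nodes {iris, tulip, poppy, teak}, right has 0 { }.
    Root teak: left subtree has 3 nodes {iris, tulip, poppy}, right has 0 { }.
      Root poppy: left subtree has 2 nodes {iris, tulip}, right has 0 { }.
        Root tulip: left subtree has 1 node {iris}, right has 0 { }.

fern, daisy, elm, moss, aster, teak, poppy, tulip, iris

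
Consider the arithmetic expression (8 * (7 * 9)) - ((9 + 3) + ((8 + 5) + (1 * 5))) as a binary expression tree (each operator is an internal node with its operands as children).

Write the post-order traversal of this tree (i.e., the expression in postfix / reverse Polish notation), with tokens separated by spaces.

Post-order on an expression tree gives postfix notation: for each operator, emit left operand, right operand, then the operator.

8 7 9 * * 9 3 + 8 5 + 1 5 * + + -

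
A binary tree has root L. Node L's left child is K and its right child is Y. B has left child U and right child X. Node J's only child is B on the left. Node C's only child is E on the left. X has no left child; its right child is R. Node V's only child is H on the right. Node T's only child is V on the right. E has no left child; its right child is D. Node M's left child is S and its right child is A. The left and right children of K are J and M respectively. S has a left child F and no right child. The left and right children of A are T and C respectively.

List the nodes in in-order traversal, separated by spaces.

In-order visits the left subtree, then the node, then the right subtree.
At L: go left to K.
  At K: go left to J.
    At J: go left to B.
      At B: go left to U.
        U is a leaf — visit U.
      Visit B.
      At B: go right to X.
        At X: no left child.
        Visit X.
        At X: go right to R.
          R is a leaf — visit R.
    Visit J.
    At J: no right child.
  Visit K.
  At K: go right to M.
    At M: go left to S.
      At S: go left to F.
        F is a leaf — visit F.
      Visit S.
      At S: no right child.
    Visit M.
    At M: go right to A.
      At A: go left to T.
        At T: no left child.
        Visit T.
        At T: go right to V.
          At V: no left child.
          Visit V.
          At V: go right to H.
            H is a leaf — visit H.
      Visit A.
      At A: go right to C.
        At C: go left to E.
          At E: no left child.
          Visit E.
          At E: go right to D.
            D is a leaf — visit D.
        Visit C.
        At C: no right child.
Visit L.
At L: go right to Y.
  Y is a leaf — visit Y.

U B X R J K F S M T V H A E D C L Y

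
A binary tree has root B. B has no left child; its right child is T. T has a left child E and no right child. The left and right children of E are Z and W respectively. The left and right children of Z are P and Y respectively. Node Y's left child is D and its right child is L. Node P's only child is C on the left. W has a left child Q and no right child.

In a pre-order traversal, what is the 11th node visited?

Q

Pre-order visits the node, then its left subtree, then its right subtree.
Visit B.
At B: no left child.
At B: go right to T.
  Visit T.
  At T: go left to E.
    Visit E.
    At E: go left to Z.
      Visit Z.
      At Z: go left to P.
        Visit P.
        At P: go left to C.
          C is a leaf — visit C.
        At P: no right child.
      At Z: go right to Y.
        Visit Y.
        At Y: go left to D.
          D is a leaf — visit D.
        At Y: go right to L.
          L is a leaf — visit L.
    At E: go right to W.
      Visit W.
      At W: go left to Q.
        Q is a leaf — visit Q.
      At W: no right child.
  At T: no right child.
Full pre-order sequence: B, T, E, Z, P, C, Y, D, L, W, Q.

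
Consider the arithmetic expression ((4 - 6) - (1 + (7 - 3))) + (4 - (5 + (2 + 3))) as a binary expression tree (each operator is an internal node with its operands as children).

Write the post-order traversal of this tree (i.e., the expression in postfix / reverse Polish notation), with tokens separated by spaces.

4 6 - 1 7 3 - + - 4 5 2 3 + + - +

Post-order on an expression tree gives postfix notation: for each operator, emit left operand, right operand, then the operator.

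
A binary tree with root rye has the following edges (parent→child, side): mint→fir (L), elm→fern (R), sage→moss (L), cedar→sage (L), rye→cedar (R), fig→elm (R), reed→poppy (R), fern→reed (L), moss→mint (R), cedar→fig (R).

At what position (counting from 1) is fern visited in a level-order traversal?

Level-order visits nodes level by level from the root, left to right within each level.
Level 0: rye
Level 1: cedar
Level 2: sage, fig
Level 3: moss, elm
Level 4: mint, fern
Level 5: fir, reed
Level 6: poppy
Full level-order sequence: rye, cedar, sage, fig, moss, elm, mint, fern, fir, reed, poppy.

8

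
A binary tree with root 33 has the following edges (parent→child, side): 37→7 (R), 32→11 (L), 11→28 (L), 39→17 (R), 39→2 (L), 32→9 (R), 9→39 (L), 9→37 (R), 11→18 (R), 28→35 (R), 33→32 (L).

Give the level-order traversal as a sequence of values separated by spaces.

Level-order visits nodes level by level from the root, left to right within each level.
Level 0: 33
Level 1: 32
Level 2: 11, 9
Level 3: 28, 18, 39, 37
Level 4: 35, 2, 17, 7

33 32 11 9 28 18 39 37 35 2 17 7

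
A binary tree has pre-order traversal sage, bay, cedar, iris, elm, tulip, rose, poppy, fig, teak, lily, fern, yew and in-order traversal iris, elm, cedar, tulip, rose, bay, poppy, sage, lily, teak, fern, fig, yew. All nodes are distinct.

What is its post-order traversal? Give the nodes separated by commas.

elm, iris, rose, tulip, cedar, poppy, bay, lily, fern, teak, yew, fig, sage

The first element of pre-order is the root; it splits in-order into left and right subtrees.
Root sage: left subtree has 7 nodes {iris, elm, cedar, tulip, rose, bay, poppy}, right has 5 {lily, teak, fern, fig, yew}.
  Root bay: left subtree has 5 nodes {iris, elm, cedar, tulip, rose}, right has 1 {poppy}.
    Root cedar: left subtree has 2 nodes {iris, elm}, right has 2 {tulip, rose}.
      Root iris: left subtree has 0 nodes { }, right has 1 {elm}.
      Root tulip: left subtree has 0 nodes { }, right has 1 {rose}.
  Root fig: left subtree has 3 nodes {lily, teak, fern}, right has 1 {yew}.
    Root teak: left subtree has 1 node {lily}, right has 1 {fern}.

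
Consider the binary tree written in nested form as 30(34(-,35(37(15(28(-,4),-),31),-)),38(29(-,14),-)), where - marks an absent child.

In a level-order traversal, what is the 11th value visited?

4

Level-order visits nodes level by level from the root, left to right within each level.
Level 0: 30
Level 1: 34, 38
Level 2: 35, 29
Level 3: 37, 14
Level 4: 15, 31
Level 5: 28
Level 6: 4
Full level-order sequence: 30, 34, 38, 35, 29, 37, 14, 15, 31, 28, 4.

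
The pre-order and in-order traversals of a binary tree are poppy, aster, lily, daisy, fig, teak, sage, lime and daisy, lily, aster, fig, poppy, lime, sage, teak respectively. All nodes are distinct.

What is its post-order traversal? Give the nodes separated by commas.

The first element of pre-order is the root; it splits in-order into left and right subtrees.
Root poppy: left subtree has 4 nodes {daisy, lily, aster, fig}, right has 3 {lime, sage, teak}.
  Root aster: left subtree has 2 nodes {daisy, lily}, right has 1 {fig}.
    Root lily: left subtree has 1 node {daisy}, right has 0 { }.
  Root teak: left subtree has 2 nodes {lime, sage}, right has 0 { }.
    Root sage: left subtree has 1 node {lime}, right has 0 { }.

daisy, lily, fig, aster, lime, sage, teak, poppy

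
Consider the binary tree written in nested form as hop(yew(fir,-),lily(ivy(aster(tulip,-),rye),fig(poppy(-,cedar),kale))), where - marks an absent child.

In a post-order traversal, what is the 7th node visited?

Post-order visits the left subtree, then the right subtree, then the node.
At hop: go left to yew.
  At yew: go left to fir.
    fir is a leaf — visit fir.
  At yew: no right child.
  Visit yew.
At hop: go right to lily.
  At lily: go left to ivy.
    At ivy: go left to aster.
      At aster: go left to tulip.
        tulip is a leaf — visit tulip.
      At aster: no right child.
      Visit aster.
    At ivy: go right to rye.
      rye is a leaf — visit rye.
    Visit ivy.
  At lily: go right to fig.
    At fig: go left to poppy.
      At poppy: no left child.
      At poppy: go right to cedar.
        cedar is a leaf — visit cedar.
      Visit poppy.
    At fig: go right to kale.
      kale is a leaf — visit kale.
    Visit fig.
  Visit lily.
Visit hop.
Full post-order sequence: fir, yew, tulip, aster, rye, ivy, cedar, poppy, kale, fig, lily, hop.

cedar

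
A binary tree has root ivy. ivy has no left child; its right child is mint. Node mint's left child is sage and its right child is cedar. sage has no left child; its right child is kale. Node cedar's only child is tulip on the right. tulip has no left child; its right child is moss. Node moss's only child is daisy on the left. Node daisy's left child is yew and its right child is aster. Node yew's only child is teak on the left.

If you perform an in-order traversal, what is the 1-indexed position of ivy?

In-order visits the left subtree, then the node, then the right subtree.
At ivy: no left child.
Visit ivy.
At ivy: go right to mint.
  At mint: go left to sage.
    At sage: no left child.
    Visit sage.
    At sage: go right to kale.
      kale is a leaf — visit kale.
  Visit mint.
  At mint: go right to cedar.
    At cedar: no left child.
    Visit cedar.
    At cedar: go right to tulip.
      At tulip: no left child.
      Visit tulip.
      At tulip: go right to moss.
        At moss: go left to daisy.
          At daisy: go left to yew.
            At yew: go left to teak.
              teak is a leaf — visit teak.
            Visit yew.
            At yew: no right child.
          Visit daisy.
          At daisy: go right to aster.
            aster is a leaf — visit aster.
        Visit moss.
        At moss: no right child.
Full in-order sequence: ivy, sage, kale, mint, cedar, tulip, teak, yew, daisy, aster, moss.

1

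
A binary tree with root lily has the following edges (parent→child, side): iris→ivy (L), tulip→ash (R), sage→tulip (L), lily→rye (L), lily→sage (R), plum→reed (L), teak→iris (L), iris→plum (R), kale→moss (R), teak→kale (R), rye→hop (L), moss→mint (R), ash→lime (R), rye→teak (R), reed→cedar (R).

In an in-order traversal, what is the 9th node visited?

In-order visits the left subtree, then the node, then the right subtree.
At lily: go left to rye.
  At rye: go left to hop.
    hop is a leaf — visit hop.
  Visit rye.
  At rye: go right to teak.
    At teak: go left to iris.
      At iris: go left to ivy.
        ivy is a leaf — visit ivy.
      Visit iris.
      At iris: go right to plum.
        At plum: go left to reed.
          At reed: no left child.
          Visit reed.
          At reed: go right to cedar.
            cedar is a leaf — visit cedar.
        Visit plum.
        At plum: no right child.
    Visit teak.
    At teak: go right to kale.
      At kale: no left child.
      Visit kale.
      At kale: go right to moss.
        At moss: no left child.
        Visit moss.
        At moss: go right to mint.
          mint is a leaf — visit mint.
Visit lily.
At lily: go right to sage.
  At sage: go left to tulip.
    At tulip: no left child.
    Visit tulip.
    At tulip: go right to ash.
      At ash: no left child.
      Visit ash.
      At ash: go right to lime.
        lime is a leaf — visit lime.
  Visit sage.
  At sage: no right child.
Full in-order sequence: hop, rye, ivy, iris, reed, cedar, plum, teak, kale, moss, mint, lily, tulip, ash, lime, sage.

kale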